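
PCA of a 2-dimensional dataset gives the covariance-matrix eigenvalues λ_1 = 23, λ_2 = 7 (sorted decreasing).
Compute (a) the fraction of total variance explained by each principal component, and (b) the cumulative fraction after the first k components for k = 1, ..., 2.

Step 1 — total variance = trace(Sigma) = Σ λ_i = 23 + 7 = 30.

Step 2 — fraction explained by component i = λ_i / Σ λ:
  PC1: 23/30 = 0.7667
  PC2: 7/30 = 0.2333

Step 3 — cumulative fraction after k components = (λ_1 + ... + λ_k) / Σ λ:
  k = 1: 23/30 = 0.7667
  k = 2: (23 + 7)/30 = 30/30 = 1

Summary (fraction, with percent):

explained: PC1 0.7667 (76.67%), PC2 0.2333 (23.33%);  cumulative: 0.7667, 1


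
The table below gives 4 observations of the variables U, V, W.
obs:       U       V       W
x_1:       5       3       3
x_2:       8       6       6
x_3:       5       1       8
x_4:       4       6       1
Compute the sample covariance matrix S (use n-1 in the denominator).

Step 1 — column means:
  mean(U) = (5 + 8 + 5 + 4) / 4 = 22/4 = 5.5
  mean(V) = (3 + 6 + 1 + 6) / 4 = 16/4 = 4
  mean(W) = (3 + 6 + 8 + 1) / 4 = 18/4 = 4.5

Step 2 — sample covariance S[i,j] = (1/(n-1)) · Σ_k (x_{k,i} - mean_i) · (x_{k,j} - mean_j), with n-1 = 3.
  S[U,U] = ((-0.5)·(-0.5) + (2.5)·(2.5) + (-0.5)·(-0.5) + (-1.5)·(-1.5)) / 3 = 9/3 = 3
  S[U,V] = ((-0.5)·(-1) + (2.5)·(2) + (-0.5)·(-3) + (-1.5)·(2)) / 3 = 4/3 = 1.3333
  S[U,W] = ((-0.5)·(-1.5) + (2.5)·(1.5) + (-0.5)·(3.5) + (-1.5)·(-3.5)) / 3 = 8/3 = 2.6667
  S[V,V] = ((-1)·(-1) + (2)·(2) + (-3)·(-3) + (2)·(2)) / 3 = 18/3 = 6
  S[V,W] = ((-1)·(-1.5) + (2)·(1.5) + (-3)·(3.5) + (2)·(-3.5)) / 3 = -13/3 = -4.3333
  S[W,W] = ((-1.5)·(-1.5) + (1.5)·(1.5) + (3.5)·(3.5) + (-3.5)·(-3.5)) / 3 = 29/3 = 9.6667

S is symmetric (S[j,i] = S[i,j]). Assembling:

S = [[3, 1.3333, 2.6667],
 [1.3333, 6, -4.3333],
 [2.6667, -4.3333, 9.6667]]


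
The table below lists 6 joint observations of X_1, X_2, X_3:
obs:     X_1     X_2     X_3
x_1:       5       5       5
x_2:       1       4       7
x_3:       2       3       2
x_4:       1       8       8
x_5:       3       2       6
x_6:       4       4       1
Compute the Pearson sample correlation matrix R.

Step 1 — column means:
  mean(X_1) = (5 + 1 + 2 + 1 + 3 + 4) / 6 = 16/6 = 2.6667
  mean(X_2) = (5 + 4 + 3 + 8 + 2 + 4) / 6 = 26/6 = 4.3333
  mean(X_3) = (5 + 7 + 2 + 8 + 6 + 1) / 6 = 29/6 = 4.8333

Step 2 — sample variances and covariances s[i,j] = (1/(n-1)) · Σ_k (x_{k,i} - mean_i) · (x_{k,j} - mean_j), with n-1 = 5:
  s[X_1,X_1] = ((2.3333)·(2.3333) + (-1.6667)·(-1.6667) + (-0.6667)·(-0.6667) + (-1.6667)·(-1.6667) + (0.3333)·(0.3333) + (1.3333)·(1.3333)) / 5 = 13.3333/5 = 2.6667
  s[X_1,X_2] = ((2.3333)·(0.6667) + (-1.6667)·(-0.3333) + (-0.6667)·(-1.3333) + (-1.6667)·(3.6667) + (0.3333)·(-2.3333) + (1.3333)·(-0.3333)) / 5 = -4.3333/5 = -0.8667
  s[X_1,X_3] = ((2.3333)·(0.1667) + (-1.6667)·(2.1667) + (-0.6667)·(-2.8333) + (-1.6667)·(3.1667) + (0.3333)·(1.1667) + (1.3333)·(-3.8333)) / 5 = -11.3333/5 = -2.2667
  s[X_2,X_2] = ((0.6667)·(0.6667) + (-0.3333)·(-0.3333) + (-1.3333)·(-1.3333) + (3.6667)·(3.6667) + (-2.3333)·(-2.3333) + (-0.3333)·(-0.3333)) / 5 = 21.3333/5 = 4.2667
  s[X_2,X_3] = ((0.6667)·(0.1667) + (-0.3333)·(2.1667) + (-1.3333)·(-2.8333) + (3.6667)·(3.1667) + (-2.3333)·(1.1667) + (-0.3333)·(-3.8333)) / 5 = 13.3333/5 = 2.6667
  s[X_3,X_3] = ((0.1667)·(0.1667) + (2.1667)·(2.1667) + (-2.8333)·(-2.8333) + (3.1667)·(3.1667) + (1.1667)·(1.1667) + (-3.8333)·(-3.8333)) / 5 = 38.8333/5 = 7.7667
  Sample standard deviations s_i = √(s[i,i]):
  s(X_1) = √(2.6667) = 1.633
  s(X_2) = √(4.2667) = 2.0656
  s(X_3) = √(7.7667) = 2.7869

Step 3 — r_{ij} = s_{ij} / (s_i · s_j):
  r[X_1,X_1] = 1 (diagonal).
  r[X_1,X_2] = -0.8667 / (1.633 · 2.0656) = -0.8667 / 3.3731 = -0.2569
  r[X_1,X_3] = -2.2667 / (1.633 · 2.7869) = -2.2667 / 4.5509 = -0.4981
  r[X_2,X_2] = 1 (diagonal).
  r[X_2,X_3] = 2.6667 / (2.0656 · 2.7869) = 2.6667 / 5.7565 = 0.4632
  r[X_3,X_3] = 1 (diagonal).

R is symmetric with unit diagonal. Assembling:

R = [[1, -0.2569, -0.4981],
 [-0.2569, 1, 0.4632],
 [-0.4981, 0.4632, 1]]


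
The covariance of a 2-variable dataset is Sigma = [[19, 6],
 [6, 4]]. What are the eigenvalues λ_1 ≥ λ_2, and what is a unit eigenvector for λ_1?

Step 1 — characteristic polynomial of 2×2 Sigma:
  det(Sigma - λI) = λ² - trace · λ + det = 0.
  trace = 19 + 4 = 23, det = 19·4 - (6)² = 40.
Step 2 — discriminant:
  Δ = trace² - 4·det = 529 - 160 = 369.
Step 3 — eigenvalues:
  λ = (trace ± √Δ)/2 = (23 ± 19.2094)/2,
  λ_1 = 21.1047,  λ_2 = 1.8953.

Step 4 — unit eigenvector for λ_1: solve (Sigma - λ_1 I)v = 0. First row:
  (19 - 21.1047)·v_x + (6)·v_y = 0, i.e. (-2.1047)·v_x + (6)·v_y = 0,
  so v ∝ (b, λ_1 - a) = (6, 2.1047) = u.
  ||u|| = √((6)² + (2.1047)²) = √(40.4297) ≈ 6.3584,
  v_1 = u/||u|| ≈ (0.9436, 0.331) (||v_1|| = 1).

λ_1 = 21.1047,  λ_2 = 1.8953;  v_1 ≈ (0.9436, 0.331)


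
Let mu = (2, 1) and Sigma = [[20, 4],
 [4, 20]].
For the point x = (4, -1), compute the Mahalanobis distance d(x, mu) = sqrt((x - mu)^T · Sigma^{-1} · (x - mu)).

Step 1 — centre the observation: (x - mu) = (2, -2).

Step 2 — invert Sigma. det(Sigma) = 20·20 - (4)² = 384.
  Sigma^{-1} = (1/det) · [[d, -b], [-b, a]] = [[0.0521, -0.0104],
 [-0.0104, 0.0521]].

Step 3 — form the quadratic (x - mu)^T · Sigma^{-1} · (x - mu):
  Sigma^{-1} · (x - mu) = (0.125, -0.125).
  (x - mu)^T · [Sigma^{-1} · (x - mu)] = (2)·(0.125) + (-2)·(-0.125) = 0.5.

Step 4 — take square root: d = √(0.5) ≈ 0.7071.

d(x, mu) = √(0.5) ≈ 0.7071


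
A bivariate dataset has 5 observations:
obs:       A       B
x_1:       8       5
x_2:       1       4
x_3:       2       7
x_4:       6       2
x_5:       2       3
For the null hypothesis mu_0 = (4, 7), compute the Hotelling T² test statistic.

Step 1 — sample mean vector:
  mean(A) = (8 + 1 + 2 + 6 + 2) / 5 = 19/5 = 3.8
  mean(B) = (5 + 4 + 7 + 2 + 3) / 5 = 21/5 = 4.2
  x̄ = (3.8, 4.2),  deviation x̄ - mu_0 = (3.8, 4.2) - (4, 7) = (-0.2, -2.8).

Step 2 — sample covariance matrix, S[i,j] = (1/(n-1)) · Σ_k (x_{k,i} - mean_i) · (x_{k,j} - mean_j), divisor n-1 = 4:
  S[A,A] = ((4.2)·(4.2) + (-2.8)·(-2.8) + (-1.8)·(-1.8) + (2.2)·(2.2) + (-1.8)·(-1.8)) / 4 = 36.8/4 = 9.2
  S[A,B] = ((4.2)·(0.8) + (-2.8)·(-0.2) + (-1.8)·(2.8) + (2.2)·(-2.2) + (-1.8)·(-1.2)) / 4 = -3.8/4 = -0.95
  S[B,B] = ((0.8)·(0.8) + (-0.2)·(-0.2) + (2.8)·(2.8) + (-2.2)·(-2.2) + (-1.2)·(-1.2)) / 4 = 14.8/4 = 3.7
  S = [[9.2, -0.95],
 [-0.95, 3.7]].

Step 3 — invert S. det(S) = 9.2·3.7 - (-0.95)² = 33.1375.
  S^{-1} = (1/det) · [[d, -b], [-b, a]] = [[0.1117, 0.0287],
 [0.0287, 0.2776]].

Step 4 — quadratic form (x̄ - mu_0)^T · S^{-1} · (x̄ - mu_0):
  S^{-1} · (x̄ - mu_0) = (-0.1026, -0.7831),
  (x̄ - mu_0)^T · [...] = (-0.2)·(-0.1026) + (-2.8)·(-0.7831) = 2.2132.

Step 5 — scale by n: T² = 5 · 2.2132 = 11.066.

T² ≈ 11.066


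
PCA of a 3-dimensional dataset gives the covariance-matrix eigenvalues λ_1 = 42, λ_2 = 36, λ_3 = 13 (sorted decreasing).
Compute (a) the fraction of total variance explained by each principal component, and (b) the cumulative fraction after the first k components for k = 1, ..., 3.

Step 1 — total variance = trace(Sigma) = Σ λ_i = 42 + 36 + 13 = 91.

Step 2 — fraction explained by component i = λ_i / Σ λ:
  PC1: 42/91 = 0.4615
  PC2: 36/91 = 0.3956
  PC3: 13/91 = 0.1429

Step 3 — cumulative fraction after k components = (λ_1 + ... + λ_k) / Σ λ:
  k = 1: 42/91 = 0.4615
  k = 2: (42 + 36)/91 = 78/91 = 0.8571
  k = 3: (42 + 36 + 13)/91 = 91/91 = 1

Summary (fraction, with percent):

explained: PC1 0.4615 (46.15%), PC2 0.3956 (39.56%), PC3 0.1429 (14.29%);  cumulative: 0.4615, 0.8571, 1


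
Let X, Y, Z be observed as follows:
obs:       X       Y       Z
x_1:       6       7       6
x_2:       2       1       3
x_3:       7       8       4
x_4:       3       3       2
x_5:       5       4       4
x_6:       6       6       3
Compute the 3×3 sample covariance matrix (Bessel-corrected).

Step 1 — column means:
  mean(X) = (6 + 2 + 7 + 3 + 5 + 6) / 6 = 29/6 = 4.8333
  mean(Y) = (7 + 1 + 8 + 3 + 4 + 6) / 6 = 29/6 = 4.8333
  mean(Z) = (6 + 3 + 4 + 2 + 4 + 3) / 6 = 22/6 = 3.6667

Step 2 — sample covariance S[i,j] = (1/(n-1)) · Σ_k (x_{k,i} - mean_i) · (x_{k,j} - mean_j), with n-1 = 5.
  S[X,X] = ((1.1667)·(1.1667) + (-2.8333)·(-2.8333) + (2.1667)·(2.1667) + (-1.8333)·(-1.8333) + (0.1667)·(0.1667) + (1.1667)·(1.1667)) / 5 = 18.8333/5 = 3.7667
  S[X,Y] = ((1.1667)·(2.1667) + (-2.8333)·(-3.8333) + (2.1667)·(3.1667) + (-1.8333)·(-1.8333) + (0.1667)·(-0.8333) + (1.1667)·(1.1667)) / 5 = 24.8333/5 = 4.9667
  S[X,Z] = ((1.1667)·(2.3333) + (-2.8333)·(-0.6667) + (2.1667)·(0.3333) + (-1.8333)·(-1.6667) + (0.1667)·(0.3333) + (1.1667)·(-0.6667)) / 5 = 7.6667/5 = 1.5333
  S[Y,Y] = ((2.1667)·(2.1667) + (-3.8333)·(-3.8333) + (3.1667)·(3.1667) + (-1.8333)·(-1.8333) + (-0.8333)·(-0.8333) + (1.1667)·(1.1667)) / 5 = 34.8333/5 = 6.9667
  S[Y,Z] = ((2.1667)·(2.3333) + (-3.8333)·(-0.6667) + (3.1667)·(0.3333) + (-1.8333)·(-1.6667) + (-0.8333)·(0.3333) + (1.1667)·(-0.6667)) / 5 = 10.6667/5 = 2.1333
  S[Z,Z] = ((2.3333)·(2.3333) + (-0.6667)·(-0.6667) + (0.3333)·(0.3333) + (-1.6667)·(-1.6667) + (0.3333)·(0.3333) + (-0.6667)·(-0.6667)) / 5 = 9.3333/5 = 1.8667

S is symmetric (S[j,i] = S[i,j]). Assembling:

S = [[3.7667, 4.9667, 1.5333],
 [4.9667, 6.9667, 2.1333],
 [1.5333, 2.1333, 1.8667]]


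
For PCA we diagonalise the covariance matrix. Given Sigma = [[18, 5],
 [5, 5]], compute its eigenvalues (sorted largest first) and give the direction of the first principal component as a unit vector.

Step 1 — characteristic polynomial of 2×2 Sigma:
  det(Sigma - λI) = λ² - trace · λ + det = 0.
  trace = 18 + 5 = 23, det = 18·5 - (5)² = 65.
Step 2 — discriminant:
  Δ = trace² - 4·det = 529 - 260 = 269.
Step 3 — eigenvalues:
  λ = (trace ± √Δ)/2 = (23 ± 16.4012)/2,
  λ_1 = 19.7006,  λ_2 = 3.2994.

Step 4 — unit eigenvector for λ_1: solve (Sigma - λ_1 I)v = 0. First row:
  (18 - 19.7006)·v_x + (5)·v_y = 0, i.e. (-1.7006)·v_x + (5)·v_y = 0,
  so v ∝ (b, λ_1 - a) = (5, 1.7006) = u.
  ||u|| = √((5)² + (1.7006)²) = √(27.8921) ≈ 5.2813,
  v_1 = u/||u|| ≈ (0.9467, 0.322) (||v_1|| = 1).

λ_1 = 19.7006,  λ_2 = 3.2994;  v_1 ≈ (0.9467, 0.322)


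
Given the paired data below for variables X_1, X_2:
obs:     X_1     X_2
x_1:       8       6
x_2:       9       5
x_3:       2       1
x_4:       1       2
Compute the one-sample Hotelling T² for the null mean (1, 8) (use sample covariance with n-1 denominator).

Step 1 — sample mean vector:
  mean(X_1) = (8 + 9 + 2 + 1) / 4 = 20/4 = 5
  mean(X_2) = (6 + 5 + 1 + 2) / 4 = 14/4 = 3.5
  x̄ = (5, 3.5),  deviation x̄ - mu_0 = (5, 3.5) - (1, 8) = (4, -4.5).

Step 2 — sample covariance matrix, S[i,j] = (1/(n-1)) · Σ_k (x_{k,i} - mean_i) · (x_{k,j} - mean_j), divisor n-1 = 3:
  S[X_1,X_1] = ((3)·(3) + (4)·(4) + (-3)·(-3) + (-4)·(-4)) / 3 = 50/3 = 16.6667
  S[X_1,X_2] = ((3)·(2.5) + (4)·(1.5) + (-3)·(-2.5) + (-4)·(-1.5)) / 3 = 27/3 = 9
  S[X_2,X_2] = ((2.5)·(2.5) + (1.5)·(1.5) + (-2.5)·(-2.5) + (-1.5)·(-1.5)) / 3 = 17/3 = 5.6667
  S = [[16.6667, 9],
 [9, 5.6667]].

Step 3 — invert S. det(S) = 16.6667·5.6667 - (9)² = 13.4444.
  S^{-1} = (1/det) · [[d, -b], [-b, a]] = [[0.4215, -0.6694],
 [-0.6694, 1.2397]].

Step 4 — quadratic form (x̄ - mu_0)^T · S^{-1} · (x̄ - mu_0):
  S^{-1} · (x̄ - mu_0) = (4.6983, -8.2562),
  (x̄ - mu_0)^T · [...] = (4)·(4.6983) + (-4.5)·(-8.2562) = 55.9463.

Step 5 — scale by n: T² = 4 · 55.9463 = 223.7851.

T² ≈ 223.7851


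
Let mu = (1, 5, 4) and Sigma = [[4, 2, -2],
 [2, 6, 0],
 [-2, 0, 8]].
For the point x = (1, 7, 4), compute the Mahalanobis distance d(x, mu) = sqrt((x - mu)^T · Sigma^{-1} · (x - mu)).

Step 1 — centre the observation: (x - mu) = (0, 2, 0).

Step 2 — invert Sigma (cofactor / det for 3×3, or solve directly):
  Sigma^{-1} = [[0.3529, -0.1176, 0.0882],
 [-0.1176, 0.2059, -0.0294],
 [0.0882, -0.0294, 0.1471]].

Step 3 — form the quadratic (x - mu)^T · Sigma^{-1} · (x - mu):
  Sigma^{-1} · (x - mu) = (-0.2353, 0.4118, -0.0588).
  (x - mu)^T · [Sigma^{-1} · (x - mu)] = (0)·(-0.2353) + (2)·(0.4118) + (0)·(-0.0588) = 0.8235.

Step 4 — take square root: d = √(0.8235) ≈ 0.9075.

d(x, mu) = √(0.8235) ≈ 0.9075


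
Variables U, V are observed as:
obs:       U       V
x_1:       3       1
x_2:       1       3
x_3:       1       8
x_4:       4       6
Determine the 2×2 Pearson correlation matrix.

Step 1 — column means:
  mean(U) = (3 + 1 + 1 + 4) / 4 = 9/4 = 2.25
  mean(V) = (1 + 3 + 8 + 6) / 4 = 18/4 = 4.5

Step 2 — sample variances and covariances s[i,j] = (1/(n-1)) · Σ_k (x_{k,i} - mean_i) · (x_{k,j} - mean_j), with n-1 = 3:
  s[U,U] = ((0.75)·(0.75) + (-1.25)·(-1.25) + (-1.25)·(-1.25) + (1.75)·(1.75)) / 3 = 6.75/3 = 2.25
  s[U,V] = ((0.75)·(-3.5) + (-1.25)·(-1.5) + (-1.25)·(3.5) + (1.75)·(1.5)) / 3 = -2.5/3 = -0.8333
  s[V,V] = ((-3.5)·(-3.5) + (-1.5)·(-1.5) + (3.5)·(3.5) + (1.5)·(1.5)) / 3 = 29/3 = 9.6667
  Sample standard deviations s_i = √(s[i,i]):
  s(U) = √(2.25) = 1.5
  s(V) = √(9.6667) = 3.1091

Step 3 — r_{ij} = s_{ij} / (s_i · s_j):
  r[U,U] = 1 (diagonal).
  r[U,V] = -0.8333 / (1.5 · 3.1091) = -0.8333 / 4.6637 = -0.1787
  r[V,V] = 1 (diagonal).

R is symmetric with unit diagonal. Assembling:

R = [[1, -0.1787],
 [-0.1787, 1]]


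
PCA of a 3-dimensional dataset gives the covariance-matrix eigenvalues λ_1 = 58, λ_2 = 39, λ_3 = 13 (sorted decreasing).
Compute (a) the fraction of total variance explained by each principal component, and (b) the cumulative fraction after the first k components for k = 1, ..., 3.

Step 1 — total variance = trace(Sigma) = Σ λ_i = 58 + 39 + 13 = 110.

Step 2 — fraction explained by component i = λ_i / Σ λ:
  PC1: 58/110 = 0.5273
  PC2: 39/110 = 0.3545
  PC3: 13/110 = 0.1182

Step 3 — cumulative fraction after k components = (λ_1 + ... + λ_k) / Σ λ:
  k = 1: 58/110 = 0.5273
  k = 2: (58 + 39)/110 = 97/110 = 0.8818
  k = 3: (58 + 39 + 13)/110 = 110/110 = 1

Summary (fraction, with percent):

explained: PC1 0.5273 (52.73%), PC2 0.3545 (35.45%), PC3 0.1182 (11.82%);  cumulative: 0.5273, 0.8818, 1


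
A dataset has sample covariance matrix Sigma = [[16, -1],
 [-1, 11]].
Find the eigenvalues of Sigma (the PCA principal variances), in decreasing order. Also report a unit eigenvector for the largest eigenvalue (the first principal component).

Step 1 — characteristic polynomial of 2×2 Sigma:
  det(Sigma - λI) = λ² - trace · λ + det = 0.
  trace = 16 + 11 = 27, det = 16·11 - (-1)² = 175.
Step 2 — discriminant:
  Δ = trace² - 4·det = 729 - 700 = 29.
Step 3 — eigenvalues:
  λ = (trace ± √Δ)/2 = (27 ± 5.3852)/2,
  λ_1 = 16.1926,  λ_2 = 10.8074.

Step 4 — unit eigenvector for λ_1: solve (Sigma - λ_1 I)v = 0. First row:
  (16 - 16.1926)·v_x + (-1)·v_y = 0, i.e. (-0.1926)·v_x + (-1)·v_y = 0,
  so v ∝ (b, λ_1 - a) = (-1, 0.1926); multiply by -1 so the first entry is positive: u = (1, -0.1926).
  ||u|| = √((1)² + (-0.1926)²) = √(1.0371) ≈ 1.0184,
  v_1 = u/||u|| ≈ (0.982, -0.1891) (||v_1|| = 1).

λ_1 = 16.1926,  λ_2 = 10.8074;  v_1 ≈ (0.982, -0.1891)


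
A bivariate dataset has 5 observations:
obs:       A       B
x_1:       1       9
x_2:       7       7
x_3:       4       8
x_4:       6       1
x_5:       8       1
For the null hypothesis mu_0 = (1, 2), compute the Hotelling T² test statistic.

Step 1 — sample mean vector:
  mean(A) = (1 + 7 + 4 + 6 + 8) / 5 = 26/5 = 5.2
  mean(B) = (9 + 7 + 8 + 1 + 1) / 5 = 26/5 = 5.2
  x̄ = (5.2, 5.2),  deviation x̄ - mu_0 = (5.2, 5.2) - (1, 2) = (4.2, 3.2).

Step 2 — sample covariance matrix, S[i,j] = (1/(n-1)) · Σ_k (x_{k,i} - mean_i) · (x_{k,j} - mean_j), divisor n-1 = 4:
  S[A,A] = ((-4.2)·(-4.2) + (1.8)·(1.8) + (-1.2)·(-1.2) + (0.8)·(0.8) + (2.8)·(2.8)) / 4 = 30.8/4 = 7.7
  S[A,B] = ((-4.2)·(3.8) + (1.8)·(1.8) + (-1.2)·(2.8) + (0.8)·(-4.2) + (2.8)·(-4.2)) / 4 = -31.2/4 = -7.8
  S[B,B] = ((3.8)·(3.8) + (1.8)·(1.8) + (2.8)·(2.8) + (-4.2)·(-4.2) + (-4.2)·(-4.2)) / 4 = 60.8/4 = 15.2
  S = [[7.7, -7.8],
 [-7.8, 15.2]].

Step 3 — invert S. det(S) = 7.7·15.2 - (-7.8)² = 56.2.
  S^{-1} = (1/det) · [[d, -b], [-b, a]] = [[0.2705, 0.1388],
 [0.1388, 0.137]].

Step 4 — quadratic form (x̄ - mu_0)^T · S^{-1} · (x̄ - mu_0):
  S^{-1} · (x̄ - mu_0) = (1.5801, 1.0214),
  (x̄ - mu_0)^T · [...] = (4.2)·(1.5801) + (3.2)·(1.0214) = 9.9046.

Step 5 — scale by n: T² = 5 · 9.9046 = 49.5231.

T² ≈ 49.5231


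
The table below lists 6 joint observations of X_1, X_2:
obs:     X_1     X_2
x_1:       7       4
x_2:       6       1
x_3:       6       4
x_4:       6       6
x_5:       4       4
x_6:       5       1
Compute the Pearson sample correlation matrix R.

Step 1 — column means:
  mean(X_1) = (7 + 6 + 6 + 6 + 4 + 5) / 6 = 34/6 = 5.6667
  mean(X_2) = (4 + 1 + 4 + 6 + 4 + 1) / 6 = 20/6 = 3.3333

Step 2 — sample variances and covariances s[i,j] = (1/(n-1)) · Σ_k (x_{k,i} - mean_i) · (x_{k,j} - mean_j), with n-1 = 5:
  s[X_1,X_1] = ((1.3333)·(1.3333) + (0.3333)·(0.3333) + (0.3333)·(0.3333) + (0.3333)·(0.3333) + (-1.6667)·(-1.6667) + (-0.6667)·(-0.6667)) / 5 = 5.3333/5 = 1.0667
  s[X_1,X_2] = ((1.3333)·(0.6667) + (0.3333)·(-2.3333) + (0.3333)·(0.6667) + (0.3333)·(2.6667) + (-1.6667)·(0.6667) + (-0.6667)·(-2.3333)) / 5 = 1.6667/5 = 0.3333
  s[X_2,X_2] = ((0.6667)·(0.6667) + (-2.3333)·(-2.3333) + (0.6667)·(0.6667) + (2.6667)·(2.6667) + (0.6667)·(0.6667) + (-2.3333)·(-2.3333)) / 5 = 19.3333/5 = 3.8667
  Sample standard deviations s_i = √(s[i,i]):
  s(X_1) = √(1.0667) = 1.0328
  s(X_2) = √(3.8667) = 1.9664

Step 3 — r_{ij} = s_{ij} / (s_i · s_j):
  r[X_1,X_1] = 1 (diagonal).
  r[X_1,X_2] = 0.3333 / (1.0328 · 1.9664) = 0.3333 / 2.0309 = 0.1641
  r[X_2,X_2] = 1 (diagonal).

R is symmetric with unit diagonal. Assembling:

R = [[1, 0.1641],
 [0.1641, 1]]


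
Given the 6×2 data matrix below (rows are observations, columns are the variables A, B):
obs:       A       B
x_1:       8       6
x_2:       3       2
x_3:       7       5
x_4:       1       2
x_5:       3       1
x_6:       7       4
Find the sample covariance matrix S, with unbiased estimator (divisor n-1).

Step 1 — column means:
  mean(A) = (8 + 3 + 7 + 1 + 3 + 7) / 6 = 29/6 = 4.8333
  mean(B) = (6 + 2 + 5 + 2 + 1 + 4) / 6 = 20/6 = 3.3333

Step 2 — sample covariance S[i,j] = (1/(n-1)) · Σ_k (x_{k,i} - mean_i) · (x_{k,j} - mean_j), with n-1 = 5.
  S[A,A] = ((3.1667)·(3.1667) + (-1.8333)·(-1.8333) + (2.1667)·(2.1667) + (-3.8333)·(-3.8333) + (-1.8333)·(-1.8333) + (2.1667)·(2.1667)) / 5 = 40.8333/5 = 8.1667
  S[A,B] = ((3.1667)·(2.6667) + (-1.8333)·(-1.3333) + (2.1667)·(1.6667) + (-3.8333)·(-1.3333) + (-1.8333)·(-2.3333) + (2.1667)·(0.6667)) / 5 = 25.3333/5 = 5.0667
  S[B,B] = ((2.6667)·(2.6667) + (-1.3333)·(-1.3333) + (1.6667)·(1.6667) + (-1.3333)·(-1.3333) + (-2.3333)·(-2.3333) + (0.6667)·(0.6667)) / 5 = 19.3333/5 = 3.8667

S is symmetric (S[j,i] = S[i,j]). Assembling:

S = [[8.1667, 5.0667],
 [5.0667, 3.8667]]


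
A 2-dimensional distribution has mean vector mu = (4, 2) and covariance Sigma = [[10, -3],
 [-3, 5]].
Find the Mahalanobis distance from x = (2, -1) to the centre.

Step 1 — centre the observation: (x - mu) = (-2, -3).

Step 2 — invert Sigma. det(Sigma) = 10·5 - (-3)² = 41.
  Sigma^{-1} = (1/det) · [[d, -b], [-b, a]] = [[0.122, 0.0732],
 [0.0732, 0.2439]].

Step 3 — form the quadratic (x - mu)^T · Sigma^{-1} · (x - mu):
  Sigma^{-1} · (x - mu) = (-0.4634, -0.878).
  (x - mu)^T · [Sigma^{-1} · (x - mu)] = (-2)·(-0.4634) + (-3)·(-0.878) = 3.561.

Step 4 — take square root: d = √(3.561) ≈ 1.8871.

d(x, mu) = √(3.561) ≈ 1.8871


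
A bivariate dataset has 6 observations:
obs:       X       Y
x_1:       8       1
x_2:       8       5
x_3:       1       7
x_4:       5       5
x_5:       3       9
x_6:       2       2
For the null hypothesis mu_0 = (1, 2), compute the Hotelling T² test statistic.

Step 1 — sample mean vector:
  mean(X) = (8 + 8 + 1 + 5 + 3 + 2) / 6 = 27/6 = 4.5
  mean(Y) = (1 + 5 + 7 + 5 + 9 + 2) / 6 = 29/6 = 4.8333
  x̄ = (4.5, 4.8333),  deviation x̄ - mu_0 = (4.5, 4.8333) - (1, 2) = (3.5, 2.8333).

Step 2 — sample covariance matrix, S[i,j] = (1/(n-1)) · Σ_k (x_{k,i} - mean_i) · (x_{k,j} - mean_j), divisor n-1 = 5:
  S[X,X] = ((3.5)·(3.5) + (3.5)·(3.5) + (-3.5)·(-3.5) + (0.5)·(0.5) + (-1.5)·(-1.5) + (-2.5)·(-2.5)) / 5 = 45.5/5 = 9.1
  S[X,Y] = ((3.5)·(-3.8333) + (3.5)·(0.1667) + (-3.5)·(2.1667) + (0.5)·(0.1667) + (-1.5)·(4.1667) + (-2.5)·(-2.8333)) / 5 = -19.5/5 = -3.9
  S[Y,Y] = ((-3.8333)·(-3.8333) + (0.1667)·(0.1667) + (2.1667)·(2.1667) + (0.1667)·(0.1667) + (4.1667)·(4.1667) + (-2.8333)·(-2.8333)) / 5 = 44.8333/5 = 8.9667
  S = [[9.1, -3.9],
 [-3.9, 8.9667]].

Step 3 — invert S. det(S) = 9.1·8.9667 - (-3.9)² = 66.3867.
  S^{-1} = (1/det) · [[d, -b], [-b, a]] = [[0.1351, 0.0587],
 [0.0587, 0.1371]].

Step 4 — quadratic form (x̄ - mu_0)^T · S^{-1} · (x̄ - mu_0):
  S^{-1} · (x̄ - mu_0) = (0.6392, 0.594),
  (x̄ - mu_0)^T · [...] = (3.5)·(0.6392) + (2.8333)·(0.594) = 3.9201.

Step 5 — scale by n: T² = 6 · 3.9201 = 23.5208.

T² ≈ 23.5208


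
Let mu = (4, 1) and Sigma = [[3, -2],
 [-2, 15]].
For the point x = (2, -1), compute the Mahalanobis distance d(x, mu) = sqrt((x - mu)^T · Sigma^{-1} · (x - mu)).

Step 1 — centre the observation: (x - mu) = (-2, -2).

Step 2 — invert Sigma. det(Sigma) = 3·15 - (-2)² = 41.
  Sigma^{-1} = (1/det) · [[d, -b], [-b, a]] = [[0.3659, 0.0488],
 [0.0488, 0.0732]].

Step 3 — form the quadratic (x - mu)^T · Sigma^{-1} · (x - mu):
  Sigma^{-1} · (x - mu) = (-0.8293, -0.2439).
  (x - mu)^T · [Sigma^{-1} · (x - mu)] = (-2)·(-0.8293) + (-2)·(-0.2439) = 2.1463.

Step 4 — take square root: d = √(2.1463) ≈ 1.465.

d(x, mu) = √(2.1463) ≈ 1.465


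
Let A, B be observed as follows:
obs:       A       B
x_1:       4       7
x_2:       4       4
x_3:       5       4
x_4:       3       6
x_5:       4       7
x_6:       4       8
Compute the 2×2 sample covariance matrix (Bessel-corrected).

Step 1 — column means:
  mean(A) = (4 + 4 + 5 + 3 + 4 + 4) / 6 = 24/6 = 4
  mean(B) = (7 + 4 + 4 + 6 + 7 + 8) / 6 = 36/6 = 6

Step 2 — sample covariance S[i,j] = (1/(n-1)) · Σ_k (x_{k,i} - mean_i) · (x_{k,j} - mean_j), with n-1 = 5.
  S[A,A] = ((0)·(0) + (0)·(0) + (1)·(1) + (-1)·(-1) + (0)·(0) + (0)·(0)) / 5 = 2/5 = 0.4
  S[A,B] = ((0)·(1) + (0)·(-2) + (1)·(-2) + (-1)·(0) + (0)·(1) + (0)·(2)) / 5 = -2/5 = -0.4
  S[B,B] = ((1)·(1) + (-2)·(-2) + (-2)·(-2) + (0)·(0) + (1)·(1) + (2)·(2)) / 5 = 14/5 = 2.8

S is symmetric (S[j,i] = S[i,j]). Assembling:

S = [[0.4, -0.4],
 [-0.4, 2.8]]


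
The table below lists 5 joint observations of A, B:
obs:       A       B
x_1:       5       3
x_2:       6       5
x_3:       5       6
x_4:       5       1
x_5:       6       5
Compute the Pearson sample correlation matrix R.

Step 1 — column means:
  mean(A) = (5 + 6 + 5 + 5 + 6) / 5 = 27/5 = 5.4
  mean(B) = (3 + 5 + 6 + 1 + 5) / 5 = 20/5 = 4

Step 2 — sample variances and covariances s[i,j] = (1/(n-1)) · Σ_k (x_{k,i} - mean_i) · (x_{k,j} - mean_j), with n-1 = 4:
  s[A,A] = ((-0.4)·(-0.4) + (0.6)·(0.6) + (-0.4)·(-0.4) + (-0.4)·(-0.4) + (0.6)·(0.6)) / 4 = 1.2/4 = 0.3
  s[A,B] = ((-0.4)·(-1) + (0.6)·(1) + (-0.4)·(2) + (-0.4)·(-3) + (0.6)·(1)) / 4 = 2/4 = 0.5
  s[B,B] = ((-1)·(-1) + (1)·(1) + (2)·(2) + (-3)·(-3) + (1)·(1)) / 4 = 16/4 = 4
  Sample standard deviations s_i = √(s[i,i]):
  s(A) = √(0.3) = 0.5477
  s(B) = √(4) = 2

Step 3 — r_{ij} = s_{ij} / (s_i · s_j):
  r[A,A] = 1 (diagonal).
  r[A,B] = 0.5 / (0.5477 · 2) = 0.5 / 1.0954 = 0.4564
  r[B,B] = 1 (diagonal).

R is symmetric with unit diagonal. Assembling:

R = [[1, 0.4564],
 [0.4564, 1]]


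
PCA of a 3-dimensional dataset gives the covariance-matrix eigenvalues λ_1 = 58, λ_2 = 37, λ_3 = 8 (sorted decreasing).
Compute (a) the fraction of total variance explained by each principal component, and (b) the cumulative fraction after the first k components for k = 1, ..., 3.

Step 1 — total variance = trace(Sigma) = Σ λ_i = 58 + 37 + 8 = 103.

Step 2 — fraction explained by component i = λ_i / Σ λ:
  PC1: 58/103 = 0.5631
  PC2: 37/103 = 0.3592
  PC3: 8/103 = 0.0777

Step 3 — cumulative fraction after k components = (λ_1 + ... + λ_k) / Σ λ:
  k = 1: 58/103 = 0.5631
  k = 2: (58 + 37)/103 = 95/103 = 0.9223
  k = 3: (58 + 37 + 8)/103 = 103/103 = 1

Summary (fraction, with percent):

explained: PC1 0.5631 (56.31%), PC2 0.3592 (35.92%), PC3 0.0777 (7.77%);  cumulative: 0.5631, 0.9223, 1


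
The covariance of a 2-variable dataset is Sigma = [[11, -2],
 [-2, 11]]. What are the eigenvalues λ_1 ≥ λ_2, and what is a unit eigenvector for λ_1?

Step 1 — characteristic polynomial of 2×2 Sigma:
  det(Sigma - λI) = λ² - trace · λ + det = 0.
  trace = 11 + 11 = 22, det = 11·11 - (-2)² = 117.
Step 2 — discriminant:
  Δ = trace² - 4·det = 484 - 468 = 16.
Step 3 — eigenvalues:
  λ = (trace ± √Δ)/2 = (22 ± 4)/2,
  λ_1 = 13,  λ_2 = 9.

Step 4 — unit eigenvector for λ_1: solve (Sigma - λ_1 I)v = 0. First row:
  (11 - 13)·v_x + (-2)·v_y = 0, i.e. (-2)·v_x + (-2)·v_y = 0,
  so v ∝ (b, λ_1 - a) = (-2, 2); multiply by -1 so the first entry is positive: u = (2, -2).
  ||u|| = √((2)² + (-2)²) = √(8) ≈ 2.8284,
  v_1 = u/||u|| ≈ (0.7071, -0.7071) (||v_1|| = 1).

λ_1 = 13,  λ_2 = 9;  v_1 ≈ (0.7071, -0.7071)


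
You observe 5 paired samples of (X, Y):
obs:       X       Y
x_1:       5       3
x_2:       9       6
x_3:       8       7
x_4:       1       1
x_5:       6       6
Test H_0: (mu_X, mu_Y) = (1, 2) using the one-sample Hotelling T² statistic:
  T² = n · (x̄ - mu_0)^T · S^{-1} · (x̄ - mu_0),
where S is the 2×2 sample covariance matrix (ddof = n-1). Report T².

Step 1 — sample mean vector:
  mean(X) = (5 + 9 + 8 + 1 + 6) / 5 = 29/5 = 5.8
  mean(Y) = (3 + 6 + 7 + 1 + 6) / 5 = 23/5 = 4.6
  x̄ = (5.8, 4.6),  deviation x̄ - mu_0 = (5.8, 4.6) - (1, 2) = (4.8, 2.6).

Step 2 — sample covariance matrix, S[i,j] = (1/(n-1)) · Σ_k (x_{k,i} - mean_i) · (x_{k,j} - mean_j), divisor n-1 = 4:
  S[X,X] = ((-0.8)·(-0.8) + (3.2)·(3.2) + (2.2)·(2.2) + (-4.8)·(-4.8) + (0.2)·(0.2)) / 4 = 38.8/4 = 9.7
  S[X,Y] = ((-0.8)·(-1.6) + (3.2)·(1.4) + (2.2)·(2.4) + (-4.8)·(-3.6) + (0.2)·(1.4)) / 4 = 28.6/4 = 7.15
  S[Y,Y] = ((-1.6)·(-1.6) + (1.4)·(1.4) + (2.4)·(2.4) + (-3.6)·(-3.6) + (1.4)·(1.4)) / 4 = 25.2/4 = 6.3
  S = [[9.7, 7.15],
 [7.15, 6.3]].

Step 3 — invert S. det(S) = 9.7·6.3 - (7.15)² = 9.9875.
  S^{-1} = (1/det) · [[d, -b], [-b, a]] = [[0.6308, -0.7159],
 [-0.7159, 0.9712]].

Step 4 — quadratic form (x̄ - mu_0)^T · S^{-1} · (x̄ - mu_0):
  S^{-1} · (x̄ - mu_0) = (1.1665, -0.9111),
  (x̄ - mu_0)^T · [...] = (4.8)·(1.1665) + (2.6)·(-0.9111) = 3.23.

Step 5 — scale by n: T² = 5 · 3.23 = 16.1502.

T² ≈ 16.1502


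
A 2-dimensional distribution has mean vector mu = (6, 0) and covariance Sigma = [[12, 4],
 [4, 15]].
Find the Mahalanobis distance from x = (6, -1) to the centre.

Step 1 — centre the observation: (x - mu) = (0, -1).

Step 2 — invert Sigma. det(Sigma) = 12·15 - (4)² = 164.
  Sigma^{-1} = (1/det) · [[d, -b], [-b, a]] = [[0.0915, -0.0244],
 [-0.0244, 0.0732]].

Step 3 — form the quadratic (x - mu)^T · Sigma^{-1} · (x - mu):
  Sigma^{-1} · (x - mu) = (0.0244, -0.0732).
  (x - mu)^T · [Sigma^{-1} · (x - mu)] = (0)·(0.0244) + (-1)·(-0.0732) = 0.0732.

Step 4 — take square root: d = √(0.0732) ≈ 0.2705.

d(x, mu) = √(0.0732) ≈ 0.2705


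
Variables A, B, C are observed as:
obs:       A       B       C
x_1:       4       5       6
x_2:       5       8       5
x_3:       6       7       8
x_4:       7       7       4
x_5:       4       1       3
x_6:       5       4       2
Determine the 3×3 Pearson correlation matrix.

Step 1 — column means:
  mean(A) = (4 + 5 + 6 + 7 + 4 + 5) / 6 = 31/6 = 5.1667
  mean(B) = (5 + 8 + 7 + 7 + 1 + 4) / 6 = 32/6 = 5.3333
  mean(C) = (6 + 5 + 8 + 4 + 3 + 2) / 6 = 28/6 = 4.6667

Step 2 — sample variances and covariances s[i,j] = (1/(n-1)) · Σ_k (x_{k,i} - mean_i) · (x_{k,j} - mean_j), with n-1 = 5:
  s[A,A] = ((-1.1667)·(-1.1667) + (-0.1667)·(-0.1667) + (0.8333)·(0.8333) + (1.8333)·(1.8333) + (-1.1667)·(-1.1667) + (-0.1667)·(-0.1667)) / 5 = 6.8333/5 = 1.3667
  s[A,B] = ((-1.1667)·(-0.3333) + (-0.1667)·(2.6667) + (0.8333)·(1.6667) + (1.8333)·(1.6667) + (-1.1667)·(-4.3333) + (-0.1667)·(-1.3333)) / 5 = 9.6667/5 = 1.9333
  s[A,C] = ((-1.1667)·(1.3333) + (-0.1667)·(0.3333) + (0.8333)·(3.3333) + (1.8333)·(-0.6667) + (-1.1667)·(-1.6667) + (-0.1667)·(-2.6667)) / 5 = 2.3333/5 = 0.4667
  s[B,B] = ((-0.3333)·(-0.3333) + (2.6667)·(2.6667) + (1.6667)·(1.6667) + (1.6667)·(1.6667) + (-4.3333)·(-4.3333) + (-1.3333)·(-1.3333)) / 5 = 33.3333/5 = 6.6667
  s[B,C] = ((-0.3333)·(1.3333) + (2.6667)·(0.3333) + (1.6667)·(3.3333) + (1.6667)·(-0.6667) + (-4.3333)·(-1.6667) + (-1.3333)·(-2.6667)) / 5 = 15.6667/5 = 3.1333
  s[C,C] = ((1.3333)·(1.3333) + (0.3333)·(0.3333) + (3.3333)·(3.3333) + (-0.6667)·(-0.6667) + (-1.6667)·(-1.6667) + (-2.6667)·(-2.6667)) / 5 = 23.3333/5 = 4.6667
  Sample standard deviations s_i = √(s[i,i]):
  s(A) = √(1.3667) = 1.169
  s(B) = √(6.6667) = 2.582
  s(C) = √(4.6667) = 2.1602

Step 3 — r_{ij} = s_{ij} / (s_i · s_j):
  r[A,A] = 1 (diagonal).
  r[A,B] = 1.9333 / (1.169 · 2.582) = 1.9333 / 3.0185 = 0.6405
  r[A,C] = 0.4667 / (1.169 · 2.1602) = 0.4667 / 2.5254 = 0.1848
  r[B,B] = 1 (diagonal).
  r[B,C] = 3.1333 / (2.582 · 2.1602) = 3.1333 / 5.5777 = 0.5618
  r[C,C] = 1 (diagonal).

R is symmetric with unit diagonal. Assembling:

R = [[1, 0.6405, 0.1848],
 [0.6405, 1, 0.5618],
 [0.1848, 0.5618, 1]]


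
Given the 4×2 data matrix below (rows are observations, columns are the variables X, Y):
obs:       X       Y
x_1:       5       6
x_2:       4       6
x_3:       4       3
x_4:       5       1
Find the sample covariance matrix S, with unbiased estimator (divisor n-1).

Step 1 — column means:
  mean(X) = (5 + 4 + 4 + 5) / 4 = 18/4 = 4.5
  mean(Y) = (6 + 6 + 3 + 1) / 4 = 16/4 = 4

Step 2 — sample covariance S[i,j] = (1/(n-1)) · Σ_k (x_{k,i} - mean_i) · (x_{k,j} - mean_j), with n-1 = 3.
  S[X,X] = ((0.5)·(0.5) + (-0.5)·(-0.5) + (-0.5)·(-0.5) + (0.5)·(0.5)) / 3 = 1/3 = 0.3333
  S[X,Y] = ((0.5)·(2) + (-0.5)·(2) + (-0.5)·(-1) + (0.5)·(-3)) / 3 = -1/3 = -0.3333
  S[Y,Y] = ((2)·(2) + (2)·(2) + (-1)·(-1) + (-3)·(-3)) / 3 = 18/3 = 6

S is symmetric (S[j,i] = S[i,j]). Assembling:

S = [[0.3333, -0.3333],
 [-0.3333, 6]]


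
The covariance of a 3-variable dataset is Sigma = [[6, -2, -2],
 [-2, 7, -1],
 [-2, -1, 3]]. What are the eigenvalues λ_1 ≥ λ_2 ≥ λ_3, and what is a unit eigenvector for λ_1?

Step 1 — characteristic polynomial p(λ) = det(λI - Sigma) = λ³ - tr·λ² + c_1·λ - det, where tr = trace, c_1 = sum of the principal 2×2 minors, det = det(Sigma):
  tr = 6 + 7 + 3 = 16,
  c_1 = (6·7 - (-2)²) + (6·3 - (-2)²) + (7·3 - (-1)²) = 38 + 14 + 20 = 72,
  det = 6·(7·3 - (-1)²) - (-2)·((-2)·3 - (-1)·(-2)) + (-2)·((-2)·(-1) - 7·(-2)) = 6·(20) - (-2)·(-8) + (-2)·(16) = 72.
  So p(λ) = λ³ - 16λ² + 72λ - 72.
Step 2 — look for an integer root (rational root theorem: any rational root is an integer divisor of 72). Testing λ = 6:
  p(6) = 216 - 576 + 432 - 72 = 0  ✓
  Dividing out (λ - 6): p(λ) = (λ - 6)(λ² - 10λ + 12).
Step 3 — remaining eigenvalues from the quadratic λ² - 10λ + 12 = 0:
  Δ = 10² - 4·12 = 100 - 48 = 52,  λ = (10 ± √52)/2 = (10 ± 7.2111)/2 ≈ 8.6056 or 1.3944.
  Sorted: λ_1 = 8.6056,  λ_2 = 6,  λ_3 = 1.3944  (check: sum = 16 = tr ✓).

Step 4 — unit eigenvector for λ_1 ≈ 8.6056: v spans the null space of (Sigma - λ_1 I), whose rows are
  r_1 = (-2.6056, -2, -2),  r_2 = (-2, -1.6056, -1),  r_3 = (-2, -1, -5.6056).
  v is orthogonal to every row, so take v ∝ r_1 × r_2 = ((-2)·(-1) - (-2)·(-1.6056), (-2)·(-2) - (-2.6056)·(-1), (-2.6056)·(-1.6056) - (-2)·(-2)) ≈ (-1.2111, 1.3944, 0.1833).
  Rescale (multiply by -1 so the first nonzero entry is positive): u = (1.2111, -1.3944, -0.1833).
  ||u|| = √((1.2111)² + (-1.3944)² + (-0.1833)²) = √(3.4449) ≈ 1.856,  v_1 = u/||u|| ≈ (0.6525, -0.7513, -0.0988) (||v_1|| = 1).

λ_1 = 8.6056,  λ_2 = 6,  λ_3 = 1.3944;  v_1 ≈ (0.6525, -0.7513, -0.0988)


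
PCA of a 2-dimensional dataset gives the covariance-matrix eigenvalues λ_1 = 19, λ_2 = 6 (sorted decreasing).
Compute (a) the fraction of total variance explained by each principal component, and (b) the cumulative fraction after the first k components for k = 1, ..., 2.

Step 1 — total variance = trace(Sigma) = Σ λ_i = 19 + 6 = 25.

Step 2 — fraction explained by component i = λ_i / Σ λ:
  PC1: 19/25 = 0.76
  PC2: 6/25 = 0.24

Step 3 — cumulative fraction after k components = (λ_1 + ... + λ_k) / Σ λ:
  k = 1: 19/25 = 0.76
  k = 2: (19 + 6)/25 = 25/25 = 1

Summary (fraction, with percent):

explained: PC1 0.76 (76%), PC2 0.24 (24%);  cumulative: 0.76, 1


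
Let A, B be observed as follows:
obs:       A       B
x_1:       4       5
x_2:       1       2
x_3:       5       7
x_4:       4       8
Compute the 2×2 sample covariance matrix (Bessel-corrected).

Step 1 — column means:
  mean(A) = (4 + 1 + 5 + 4) / 4 = 14/4 = 3.5
  mean(B) = (5 + 2 + 7 + 8) / 4 = 22/4 = 5.5

Step 2 — sample covariance S[i,j] = (1/(n-1)) · Σ_k (x_{k,i} - mean_i) · (x_{k,j} - mean_j), with n-1 = 3.
  S[A,A] = ((0.5)·(0.5) + (-2.5)·(-2.5) + (1.5)·(1.5) + (0.5)·(0.5)) / 3 = 9/3 = 3
  S[A,B] = ((0.5)·(-0.5) + (-2.5)·(-3.5) + (1.5)·(1.5) + (0.5)·(2.5)) / 3 = 12/3 = 4
  S[B,B] = ((-0.5)·(-0.5) + (-3.5)·(-3.5) + (1.5)·(1.5) + (2.5)·(2.5)) / 3 = 21/3 = 7

S is symmetric (S[j,i] = S[i,j]). Assembling:

S = [[3, 4],
 [4, 7]]


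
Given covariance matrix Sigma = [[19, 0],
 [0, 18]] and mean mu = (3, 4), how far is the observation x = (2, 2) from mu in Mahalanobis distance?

Step 1 — centre the observation: (x - mu) = (-1, -2).

Step 2 — invert Sigma. det(Sigma) = 19·18 - (0)² = 342.
  Sigma^{-1} = (1/det) · [[d, -b], [-b, a]] = [[0.0526, 0],
 [0, 0.0556]].

Step 3 — form the quadratic (x - mu)^T · Sigma^{-1} · (x - mu):
  Sigma^{-1} · (x - mu) = (-0.0526, -0.1111).
  (x - mu)^T · [Sigma^{-1} · (x - mu)] = (-1)·(-0.0526) + (-2)·(-0.1111) = 0.2749.

Step 4 — take square root: d = √(0.2749) ≈ 0.5243.

d(x, mu) = √(0.2749) ≈ 0.5243


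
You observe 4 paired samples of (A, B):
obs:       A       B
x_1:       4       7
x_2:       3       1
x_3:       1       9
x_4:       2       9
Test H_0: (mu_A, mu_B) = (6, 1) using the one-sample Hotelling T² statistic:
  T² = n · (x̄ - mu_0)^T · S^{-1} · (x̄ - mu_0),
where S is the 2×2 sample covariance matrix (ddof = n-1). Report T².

Step 1 — sample mean vector:
  mean(A) = (4 + 3 + 1 + 2) / 4 = 10/4 = 2.5
  mean(B) = (7 + 1 + 9 + 9) / 4 = 26/4 = 6.5
  x̄ = (2.5, 6.5),  deviation x̄ - mu_0 = (2.5, 6.5) - (6, 1) = (-3.5, 5.5).

Step 2 — sample covariance matrix, S[i,j] = (1/(n-1)) · Σ_k (x_{k,i} - mean_i) · (x_{k,j} - mean_j), divisor n-1 = 3:
  S[A,A] = ((1.5)·(1.5) + (0.5)·(0.5) + (-1.5)·(-1.5) + (-0.5)·(-0.5)) / 3 = 5/3 = 1.6667
  S[A,B] = ((1.5)·(0.5) + (0.5)·(-5.5) + (-1.5)·(2.5) + (-0.5)·(2.5)) / 3 = -7/3 = -2.3333
  S[B,B] = ((0.5)·(0.5) + (-5.5)·(-5.5) + (2.5)·(2.5) + (2.5)·(2.5)) / 3 = 43/3 = 14.3333
  S = [[1.6667, -2.3333],
 [-2.3333, 14.3333]].

Step 3 — invert S. det(S) = 1.6667·14.3333 - (-2.3333)² = 18.4444.
  S^{-1} = (1/det) · [[d, -b], [-b, a]] = [[0.7771, 0.1265],
 [0.1265, 0.0904]].

Step 4 — quadratic form (x̄ - mu_0)^T · S^{-1} · (x̄ - mu_0):
  S^{-1} · (x̄ - mu_0) = (-2.0241, 0.0542),
  (x̄ - mu_0)^T · [...] = (-3.5)·(-2.0241) + (5.5)·(0.0542) = 7.3825.

Step 5 — scale by n: T² = 4 · 7.3825 = 29.5301.

T² ≈ 29.5301


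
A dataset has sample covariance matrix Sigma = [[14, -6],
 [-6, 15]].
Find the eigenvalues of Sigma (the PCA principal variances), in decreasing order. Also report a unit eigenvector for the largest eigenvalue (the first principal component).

Step 1 — characteristic polynomial of 2×2 Sigma:
  det(Sigma - λI) = λ² - trace · λ + det = 0.
  trace = 14 + 15 = 29, det = 14·15 - (-6)² = 174.
Step 2 — discriminant:
  Δ = trace² - 4·det = 841 - 696 = 145.
Step 3 — eigenvalues:
  λ = (trace ± √Δ)/2 = (29 ± 12.0416)/2,
  λ_1 = 20.5208,  λ_2 = 8.4792.

Step 4 — unit eigenvector for λ_1: solve (Sigma - λ_1 I)v = 0. First row:
  (14 - 20.5208)·v_x + (-6)·v_y = 0, i.e. (-6.5208)·v_x + (-6)·v_y = 0,
  so v ∝ (b, λ_1 - a) = (-6, 6.5208); multiply by -1 so the first entry is positive: u = (6, -6.5208).
  ||u|| = √((6)² + (-6.5208)²) = √(78.5208) ≈ 8.8612,
  v_1 = u/||u|| ≈ (0.6771, -0.7359) (||v_1|| = 1).

λ_1 = 20.5208,  λ_2 = 8.4792;  v_1 ≈ (0.6771, -0.7359)


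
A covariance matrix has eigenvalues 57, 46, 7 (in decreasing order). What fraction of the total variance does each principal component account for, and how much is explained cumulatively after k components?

Step 1 — total variance = trace(Sigma) = Σ λ_i = 57 + 46 + 7 = 110.

Step 2 — fraction explained by component i = λ_i / Σ λ:
  PC1: 57/110 = 0.5182
  PC2: 46/110 = 0.4182
  PC3: 7/110 = 0.0636

Step 3 — cumulative fraction after k components = (λ_1 + ... + λ_k) / Σ λ:
  k = 1: 57/110 = 0.5182
  k = 2: (57 + 46)/110 = 103/110 = 0.9364
  k = 3: (57 + 46 + 7)/110 = 110/110 = 1

Summary (fraction, with percent):

explained: PC1 0.5182 (51.82%), PC2 0.4182 (41.82%), PC3 0.0636 (6.36%);  cumulative: 0.5182, 0.9364, 1


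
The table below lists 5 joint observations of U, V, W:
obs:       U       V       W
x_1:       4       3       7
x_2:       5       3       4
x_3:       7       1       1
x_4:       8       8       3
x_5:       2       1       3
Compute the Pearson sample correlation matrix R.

Step 1 — column means:
  mean(U) = (4 + 5 + 7 + 8 + 2) / 5 = 26/5 = 5.2
  mean(V) = (3 + 3 + 1 + 8 + 1) / 5 = 16/5 = 3.2
  mean(W) = (7 + 4 + 1 + 3 + 3) / 5 = 18/5 = 3.6

Step 2 — sample variances and covariances s[i,j] = (1/(n-1)) · Σ_k (x_{k,i} - mean_i) · (x_{k,j} - mean_j), with n-1 = 4:
  s[U,U] = ((-1.2)·(-1.2) + (-0.2)·(-0.2) + (1.8)·(1.8) + (2.8)·(2.8) + (-3.2)·(-3.2)) / 4 = 22.8/4 = 5.7
  s[U,V] = ((-1.2)·(-0.2) + (-0.2)·(-0.2) + (1.8)·(-2.2) + (2.8)·(4.8) + (-3.2)·(-2.2)) / 4 = 16.8/4 = 4.2
  s[U,W] = ((-1.2)·(3.4) + (-0.2)·(0.4) + (1.8)·(-2.6) + (2.8)·(-0.6) + (-3.2)·(-0.6)) / 4 = -8.6/4 = -2.15
  s[V,V] = ((-0.2)·(-0.2) + (-0.2)·(-0.2) + (-2.2)·(-2.2) + (4.8)·(4.8) + (-2.2)·(-2.2)) / 4 = 32.8/4 = 8.2
  s[V,W] = ((-0.2)·(3.4) + (-0.2)·(0.4) + (-2.2)·(-2.6) + (4.8)·(-0.6) + (-2.2)·(-0.6)) / 4 = 3.4/4 = 0.85
  s[W,W] = ((3.4)·(3.4) + (0.4)·(0.4) + (-2.6)·(-2.6) + (-0.6)·(-0.6) + (-0.6)·(-0.6)) / 4 = 19.2/4 = 4.8
  Sample standard deviations s_i = √(s[i,i]):
  s(U) = √(5.7) = 2.3875
  s(V) = √(8.2) = 2.8636
  s(W) = √(4.8) = 2.1909

Step 3 — r_{ij} = s_{ij} / (s_i · s_j):
  r[U,U] = 1 (diagonal).
  r[U,V] = 4.2 / (2.3875 · 2.8636) = 4.2 / 6.8367 = 0.6143
  r[U,W] = -2.15 / (2.3875 · 2.1909) = -2.15 / 5.2307 = -0.411
  r[V,V] = 1 (diagonal).
  r[V,W] = 0.85 / (2.8636 · 2.1909) = 0.85 / 6.2738 = 0.1355
  r[W,W] = 1 (diagonal).

R is symmetric with unit diagonal. Assembling:

R = [[1, 0.6143, -0.411],
 [0.6143, 1, 0.1355],
 [-0.411, 0.1355, 1]]


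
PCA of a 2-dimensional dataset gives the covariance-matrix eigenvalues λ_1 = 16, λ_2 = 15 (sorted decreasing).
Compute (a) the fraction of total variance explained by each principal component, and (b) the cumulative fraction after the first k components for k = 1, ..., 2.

Step 1 — total variance = trace(Sigma) = Σ λ_i = 16 + 15 = 31.

Step 2 — fraction explained by component i = λ_i / Σ λ:
  PC1: 16/31 = 0.5161
  PC2: 15/31 = 0.4839

Step 3 — cumulative fraction after k components = (λ_1 + ... + λ_k) / Σ λ:
  k = 1: 16/31 = 0.5161
  k = 2: (16 + 15)/31 = 31/31 = 1

Summary (fraction, with percent):

explained: PC1 0.5161 (51.61%), PC2 0.4839 (48.39%);  cumulative: 0.5161, 1
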